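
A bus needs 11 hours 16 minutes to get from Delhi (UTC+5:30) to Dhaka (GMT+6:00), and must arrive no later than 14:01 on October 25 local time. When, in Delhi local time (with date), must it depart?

Target arrival in UTC: 14:01 − 6:00 = 08:01 on Oct 25.
Subtract 11 hours and 16 minutes → departure 20:45 UTC on Oct 24.
Delhi is UTC+5:30: 20:45 + 5:30 = 02:15 on Oct 25.

02:15 on Oct 25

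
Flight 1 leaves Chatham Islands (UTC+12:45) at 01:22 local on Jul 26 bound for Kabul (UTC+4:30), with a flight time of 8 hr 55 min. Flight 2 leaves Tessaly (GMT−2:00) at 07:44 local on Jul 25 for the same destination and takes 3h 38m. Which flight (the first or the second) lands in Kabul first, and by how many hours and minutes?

the second, by 8 hours 10 minutes

Flight 1 in UTC: 01:22 − 12:45 = 12:37 on Jul 25.
+8 hours and 55 minutes → arrive 21:32 UTC on Jul 25.
Flight 2 in UTC: 07:44 + 2:00 = 09:44 on Jul 25.
+3 hours 38 minutes → arrive 13:22 UTC on Jul 25.
Flight 2 lands earlier by 8 hours 10 minutes.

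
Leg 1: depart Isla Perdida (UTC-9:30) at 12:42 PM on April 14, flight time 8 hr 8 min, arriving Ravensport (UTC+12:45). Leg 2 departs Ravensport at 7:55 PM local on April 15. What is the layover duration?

Convert departure to UTC: 12:42 PM + 9:30 = 10:12 PM UTC on Apr 14.
Add 8 hours and 8 minutes flight time → 6:20 AM UTC (Apr 15).
Ravensport is UTC+12:45, so local arrival = 6:20 AM + 12:45 = 7:05 PM on Apr 15.
Layover = 7:55 PM − 7:05 PM = 50 minutes.

50 minutes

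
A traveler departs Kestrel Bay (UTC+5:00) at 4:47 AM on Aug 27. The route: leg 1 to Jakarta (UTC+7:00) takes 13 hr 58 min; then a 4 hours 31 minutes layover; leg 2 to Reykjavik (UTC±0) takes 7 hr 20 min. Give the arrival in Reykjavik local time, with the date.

Convert departure to UTC: 4:47 AM − 5:00 = 11:47 PM UTC on Aug 26.
Add 13 hours 58 minutes leg 1 → 1:45 PM UTC (Aug 27).
Add 4 hours 31 minutes layover in Jakarta → 6:16 PM UTC.
Add 7 hours and 20 minutes leg 2 → 1:36 AM UTC (Aug 28).
Reykjavik is UTC+0, so local arrival is the same: 1:36 AM on Aug 28.

1:36 AM on August 28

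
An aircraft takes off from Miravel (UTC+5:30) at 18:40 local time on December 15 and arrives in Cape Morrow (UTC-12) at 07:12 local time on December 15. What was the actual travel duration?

Cape Morrow is 17:30 behind Miravel.
Clock-face elapsed time (ignoring zones) is −11 hours 28 minutes.
Actual elapsed = −11 hours 28 minutes + 17:30 = 6 hours 2 minutes.

6 hours 2 minutes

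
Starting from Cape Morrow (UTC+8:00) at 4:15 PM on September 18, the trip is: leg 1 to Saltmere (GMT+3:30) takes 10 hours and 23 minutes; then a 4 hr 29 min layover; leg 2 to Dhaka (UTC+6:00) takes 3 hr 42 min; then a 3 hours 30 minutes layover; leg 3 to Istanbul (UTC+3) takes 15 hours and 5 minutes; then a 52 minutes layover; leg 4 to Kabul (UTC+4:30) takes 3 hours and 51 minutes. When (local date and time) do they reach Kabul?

6:37 AM on Sep 20

Convert departure to UTC: 4:15 PM − 8:00 = 8:15 AM UTC on Sep 18.
Add 10 hours 23 minutes leg 1 → 6:38 PM UTC.
Add 4 hours 29 minutes layover in Saltmere → 11:07 PM UTC.
Add 3 hours 42 minutes leg 2 → 2:49 AM UTC (Sep 19).
Add 3 hours 30 minutes layover in Dhaka → 6:19 AM UTC.
Add 15 hours and 5 minutes leg 3 → 9:24 PM UTC.
Add 52 minutes layover in Istanbul → 10:16 PM UTC.
Add 3 hours 51 minutes leg 4 → 2:07 AM UTC (Sep 20).
Kabul is UTC+4:30, so local arrival = 2:07 AM + 4:30 = 6:37 AM on Sep 20.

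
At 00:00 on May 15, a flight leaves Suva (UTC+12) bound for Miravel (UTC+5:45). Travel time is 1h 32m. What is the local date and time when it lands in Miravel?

19:17 on May 14

Convert departure to UTC: 00:00 − 12:00 = 12:00 UTC on May 14.
Add 1 hour 32 minutes travel time → 13:32 UTC.
Miravel is UTC+5:45, so local arrival = 13:32 + 5:45 = 19:17 on May 14.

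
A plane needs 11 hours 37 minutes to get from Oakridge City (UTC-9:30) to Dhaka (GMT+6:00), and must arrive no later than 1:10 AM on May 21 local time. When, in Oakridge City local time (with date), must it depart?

10:03 PM on May 19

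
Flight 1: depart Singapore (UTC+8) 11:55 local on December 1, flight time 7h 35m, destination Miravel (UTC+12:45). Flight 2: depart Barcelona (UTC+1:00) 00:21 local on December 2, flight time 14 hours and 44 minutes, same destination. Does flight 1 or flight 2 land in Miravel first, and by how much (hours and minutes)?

Flight 1 in UTC: 11:55 − 8:00 = 03:55 on Dec 1.
+7 hours and 35 minutes → arrive 11:30 UTC on Dec 1.
Flight 2 in UTC: 00:21 − 1:00 = 23:21 on Dec 1.
+14 hours 44 minutes → arrive 14:05 UTC on Dec 2.
Flight 1 lands earlier by 26 hours 35 minutes.

the first, by 26 hours 35 minutes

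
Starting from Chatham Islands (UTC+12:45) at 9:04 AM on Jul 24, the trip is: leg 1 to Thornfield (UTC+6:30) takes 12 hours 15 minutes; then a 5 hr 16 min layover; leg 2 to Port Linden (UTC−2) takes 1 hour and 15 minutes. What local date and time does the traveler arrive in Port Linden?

1:05 PM on July 24

Convert departure to UTC: 9:04 AM − 12:45 = 8:19 PM UTC on Jul 23.
Add 12 hours 15 minutes leg 1 → 8:34 AM UTC (Jul 24).
Add 5 hours and 16 minutes layover in Thornfield → 1:50 PM UTC.
Add 1 hour 15 minutes leg 2 → 3:05 PM UTC.
Port Linden is UTC−2:00, so local arrival = 3:05 PM − 2:00 = 1:05 PM on Jul 24.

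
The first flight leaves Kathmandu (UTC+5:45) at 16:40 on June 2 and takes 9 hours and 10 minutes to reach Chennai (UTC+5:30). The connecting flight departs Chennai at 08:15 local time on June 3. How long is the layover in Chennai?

6 hours 40 minutes

Convert departure to UTC: 16:40 − 5:45 = 10:55 UTC on Jun 2.
Add 9 hours 10 minutes flight time → 20:05 UTC.
Chennai is UTC+5:30, so local arrival = 20:05 + 5:30 = 01:35 on Jun 3.
Layover = 08:15 − 01:35 = 6 hours 40 minutes.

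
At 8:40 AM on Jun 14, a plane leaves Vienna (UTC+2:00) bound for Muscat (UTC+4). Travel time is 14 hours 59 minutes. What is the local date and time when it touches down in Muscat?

Muscat is 2:00 ahead of Vienna.
After 14 hours and 59 minutes it is 11:39 PM in Vienna.
Shift by the zone difference: 11:39 PM + 2:00 = 1:39 AM on Jun 15 in Muscat.

1:39 AM on June 15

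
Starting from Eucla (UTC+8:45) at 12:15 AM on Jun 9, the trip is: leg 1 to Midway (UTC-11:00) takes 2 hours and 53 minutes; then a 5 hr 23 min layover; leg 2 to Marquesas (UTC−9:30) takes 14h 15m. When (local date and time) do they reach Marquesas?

4:31 AM on June 9

Convert departure to UTC: 12:15 AM − 8:45 = 3:30 PM UTC on Jun 8.
Add 2 hours 53 minutes leg 1 → 6:23 PM UTC.
Add 5 hours 23 minutes layover in Midway → 11:46 PM UTC.
Add 14 hours and 15 minutes leg 2 → 2:01 PM UTC (Jun 9).
Marquesas is UTC−9:30, so local arrival = 2:01 PM − 9:30 = 4:31 AM on Jun 9.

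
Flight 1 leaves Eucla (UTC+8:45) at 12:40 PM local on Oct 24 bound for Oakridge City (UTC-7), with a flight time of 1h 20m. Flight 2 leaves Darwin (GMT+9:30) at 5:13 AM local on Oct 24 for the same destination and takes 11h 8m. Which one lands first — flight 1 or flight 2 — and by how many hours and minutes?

the first, by 1 hour 36 minutes

Flight 1 in UTC: 12:40 PM − 8:45 = 3:55 AM on Oct 24.
+1 hour 20 minutes → arrive 5:15 AM UTC on Oct 24.
Flight 2 in UTC: 5:13 AM − 9:30 = 7:43 PM on Oct 23.
+11 hours and 8 minutes → arrive 6:51 AM UTC on Oct 24.
Flight 1 lands earlier by 1 hour 36 minutes.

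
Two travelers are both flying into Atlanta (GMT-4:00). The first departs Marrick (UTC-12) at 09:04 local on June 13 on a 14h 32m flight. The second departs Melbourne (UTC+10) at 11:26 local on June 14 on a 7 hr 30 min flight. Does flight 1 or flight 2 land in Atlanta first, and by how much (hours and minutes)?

Flight 1 in UTC: 09:04 + 12:00 = 21:04 on Jun 13.
+14 hours and 32 minutes → arrive 11:36 UTC on Jun 14.
Flight 2 in UTC: 11:26 − 10:00 = 01:26 on Jun 14.
+7 hours and 30 minutes → arrive 08:56 UTC on Jun 14.
Flight 2 lands earlier by 2 hours 40 minutes.

the second, by 2 hours 40 minutes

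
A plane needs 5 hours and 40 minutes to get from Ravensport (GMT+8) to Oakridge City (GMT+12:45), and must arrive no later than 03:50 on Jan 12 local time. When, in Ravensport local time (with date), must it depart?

Target arrival in UTC: 03:50 − 12:45 = 15:05 on Jan 11.
Subtract 5 hours 40 minutes → departure 09:25 UTC on Jan 11.
Ravensport is UTC+8:00: 09:25 + 8:00 = 17:25 on Jan 11.

17:25 on January 11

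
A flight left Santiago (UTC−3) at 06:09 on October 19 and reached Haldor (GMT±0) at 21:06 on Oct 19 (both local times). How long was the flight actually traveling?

11 hours 57 minutes

Departure in UTC: 06:09 + 3:00 = 09:09 on Oct 19.
Arrival is already UTC: 21:06 on Oct 19.
Elapsed = 21:06 − 09:09 = 11 hours 57 minutes.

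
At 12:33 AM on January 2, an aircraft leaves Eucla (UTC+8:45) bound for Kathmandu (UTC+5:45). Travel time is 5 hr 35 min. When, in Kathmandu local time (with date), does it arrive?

Convert departure to UTC: 12:33 AM − 8:45 = 3:48 PM UTC on Jan 1.
Add 5 hours and 35 minutes travel time → 9:23 PM UTC.
Kathmandu is UTC+5:45, so local arrival = 9:23 PM + 5:45 = 3:08 AM on Jan 2.

3:08 AM on January 2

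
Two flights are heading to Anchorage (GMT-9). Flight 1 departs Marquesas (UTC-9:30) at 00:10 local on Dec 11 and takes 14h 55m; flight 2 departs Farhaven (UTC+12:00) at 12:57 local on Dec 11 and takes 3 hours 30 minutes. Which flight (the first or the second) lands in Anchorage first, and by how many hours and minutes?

the second, by 20 hours 8 minutes

Flight 1 in UTC: 00:10 + 9:30 = 09:40 on Dec 11.
+14 hours and 55 minutes → arrive 00:35 UTC on Dec 12.
Flight 2 in UTC: 12:57 − 12:00 = 00:57 on Dec 11.
+3 hours and 30 minutes → arrive 04:27 UTC on Dec 11.
Flight 2 lands earlier by 20 hours 8 minutes.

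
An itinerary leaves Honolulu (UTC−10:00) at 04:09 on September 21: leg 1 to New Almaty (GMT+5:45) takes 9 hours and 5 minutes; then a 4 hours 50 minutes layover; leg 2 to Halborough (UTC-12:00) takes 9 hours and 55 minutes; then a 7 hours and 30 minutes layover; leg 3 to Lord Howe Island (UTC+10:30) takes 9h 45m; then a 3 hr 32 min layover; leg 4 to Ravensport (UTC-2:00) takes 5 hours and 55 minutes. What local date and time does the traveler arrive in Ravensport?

14:41 on September 23

Convert departure to UTC: 04:09 + 10:00 = 14:09 UTC on Sep 21.
Add 9 hours and 5 minutes leg 1 → 23:14 UTC.
Add 4 hours 50 minutes layover in New Almaty → 04:04 UTC (Sep 22).
Add 9 hours 55 minutes leg 2 → 13:59 UTC.
Add 7 hours and 30 minutes layover in Halborough → 21:29 UTC.
Add 9 hours and 45 minutes leg 3 → 07:14 UTC (Sep 23).
Add 3 hours 32 minutes layover in Lord Howe Island → 10:46 UTC.
Add 5 hours 55 minutes leg 4 → 16:41 UTC.
Ravensport is UTC−2:00, so local arrival = 16:41 − 2:00 = 14:41 on Sep 23.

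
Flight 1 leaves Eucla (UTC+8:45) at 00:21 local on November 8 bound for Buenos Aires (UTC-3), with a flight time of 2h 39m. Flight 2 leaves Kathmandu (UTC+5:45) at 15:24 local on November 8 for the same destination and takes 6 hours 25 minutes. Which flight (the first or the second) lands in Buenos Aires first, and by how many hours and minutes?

Flight 1 in UTC: 00:21 − 8:45 = 15:36 on Nov 7.
+2 hours and 39 minutes → arrive 18:15 UTC on Nov 7.
Flight 2 in UTC: 15:24 − 5:45 = 09:39 on Nov 8.
+6 hours and 25 minutes → arrive 16:04 UTC on Nov 8.
Flight 1 lands earlier by 21 hours 49 minutes.

the first, by 21 hours 49 minutes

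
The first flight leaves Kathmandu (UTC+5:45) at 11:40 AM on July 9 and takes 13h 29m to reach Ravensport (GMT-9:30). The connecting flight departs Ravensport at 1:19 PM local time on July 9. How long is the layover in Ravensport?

Convert departure to UTC: 11:40 AM − 5:45 = 5:55 AM UTC on Jul 9.
Add 13 hours 29 minutes flight time → 7:24 PM UTC.
Ravensport is UTC−9:30, so local arrival = 7:24 PM − 9:30 = 9:54 AM on Jul 9.
Layover = 1:19 PM − 9:54 AM = 3 hours 25 minutes.

3 hours 25 minutes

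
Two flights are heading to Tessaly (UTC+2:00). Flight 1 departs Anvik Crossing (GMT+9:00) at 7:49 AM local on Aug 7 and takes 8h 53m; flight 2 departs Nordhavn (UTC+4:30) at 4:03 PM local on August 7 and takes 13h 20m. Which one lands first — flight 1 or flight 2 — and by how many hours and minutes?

Flight 1 in UTC: 7:49 AM − 9:00 = 10:49 PM on Aug 6.
+8 hours 53 minutes → arrive 7:42 AM UTC on Aug 7.
Flight 2 in UTC: 4:03 PM − 4:30 = 11:33 AM on Aug 7.
+13 hours 20 minutes → arrive 12:53 AM UTC on Aug 8.
Flight 1 lands earlier by 17 hours 11 minutes.

the first, by 17 hours 11 minutes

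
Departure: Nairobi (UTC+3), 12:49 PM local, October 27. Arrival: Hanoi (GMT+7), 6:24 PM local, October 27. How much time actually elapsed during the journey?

Departure in UTC: 12:49 PM − 3:00 = 9:49 AM on Oct 27.
Arrival in UTC: 6:24 PM − 7:00 = 11:24 AM on Oct 27.
Elapsed = 11:24 AM − 9:49 AM = 1 hour 35 minutes.

1 hour 35 minutes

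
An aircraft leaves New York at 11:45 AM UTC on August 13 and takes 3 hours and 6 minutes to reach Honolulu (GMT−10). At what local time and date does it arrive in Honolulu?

Departure is given in UTC: 11:45 AM on Aug 13.
Add 3 hours 6 minutes → 2:51 PM UTC.
Honolulu is UTC−10:00: 2:51 PM − 10:00 = 4:51 AM on Aug 13.

4:51 AM on August 13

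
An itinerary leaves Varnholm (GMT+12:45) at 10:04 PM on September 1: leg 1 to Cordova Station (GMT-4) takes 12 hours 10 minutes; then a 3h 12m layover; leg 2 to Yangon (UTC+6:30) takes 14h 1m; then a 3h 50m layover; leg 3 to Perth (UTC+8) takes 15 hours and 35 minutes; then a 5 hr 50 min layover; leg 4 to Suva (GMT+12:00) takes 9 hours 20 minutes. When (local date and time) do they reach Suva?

Convert departure to UTC: 10:04 PM − 12:45 = 9:19 AM UTC on Sep 1.
Add 12 hours 10 minutes leg 1 → 9:29 PM UTC.
Add 3 hours 12 minutes layover in Cordova Station → 12:41 AM UTC (Sep 2).
Add 14 hours 1 minute leg 2 → 2:42 PM UTC.
Add 3 hours and 50 minutes layover in Yangon → 6:32 PM UTC.
Add 15 hours and 35 minutes leg 3 → 10:07 AM UTC (Sep 3).
Add 5 hours and 50 minutes layover in Perth → 3:57 PM UTC.
Add 9 hours and 20 minutes leg 4 → 1:17 AM UTC (Sep 4).
Suva is UTC+12:00, so local arrival = 1:17 AM + 12:00 = 1:17 PM on Sep 4.

1:17 PM on Sep 4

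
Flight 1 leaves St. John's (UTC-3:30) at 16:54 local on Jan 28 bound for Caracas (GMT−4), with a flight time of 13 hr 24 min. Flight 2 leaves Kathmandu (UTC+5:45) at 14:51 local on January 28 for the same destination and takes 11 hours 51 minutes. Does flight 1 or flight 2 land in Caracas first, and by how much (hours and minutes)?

the second, by 12 hours 51 minutes

Flight 1 in UTC: 16:54 + 3:30 = 20:24 on Jan 28.
+13 hours 24 minutes → arrive 09:48 UTC on Jan 29.
Flight 2 in UTC: 14:51 − 5:45 = 09:06 on Jan 28.
+11 hours and 51 minutes → arrive 20:57 UTC on Jan 28.
Flight 2 lands earlier by 12 hours 51 minutes.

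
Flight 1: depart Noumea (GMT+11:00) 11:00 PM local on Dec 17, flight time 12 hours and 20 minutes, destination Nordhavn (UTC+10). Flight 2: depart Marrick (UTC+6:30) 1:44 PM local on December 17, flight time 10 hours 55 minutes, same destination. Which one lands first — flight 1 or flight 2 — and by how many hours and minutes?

Flight 1 in UTC: 11:00 PM − 11:00 = 12:00 PM on Dec 17.
+12 hours 20 minutes → arrive 12:20 AM UTC on Dec 18.
Flight 2 in UTC: 1:44 PM − 6:30 = 7:14 AM on Dec 17.
+10 hours 55 minutes → arrive 6:09 PM UTC on Dec 17.
Flight 2 lands earlier by 6 hours 11 minutes.

the second, by 6 hours 11 minutes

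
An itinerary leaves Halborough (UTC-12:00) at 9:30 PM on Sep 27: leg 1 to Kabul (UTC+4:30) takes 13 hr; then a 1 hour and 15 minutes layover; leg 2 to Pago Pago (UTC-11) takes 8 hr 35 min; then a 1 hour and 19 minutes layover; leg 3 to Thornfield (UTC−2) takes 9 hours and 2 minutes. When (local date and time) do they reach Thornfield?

4:41 PM on September 29

Convert departure to UTC: 9:30 PM + 12:00 = 9:30 AM UTC on Sep 28.
Add 13 hours leg 1 → 10:30 PM UTC.
Add 1 hour and 15 minutes layover in Kabul → 11:45 PM UTC.
Add 8 hours and 35 minutes leg 2 → 8:20 AM UTC (Sep 29).
Add 1 hour and 19 minutes layover in Pago Pago → 9:39 AM UTC.
Add 9 hours and 2 minutes leg 3 → 6:41 PM UTC.
Thornfield is UTC−2:00, so local arrival = 6:41 PM − 2:00 = 4:41 PM on Sep 29.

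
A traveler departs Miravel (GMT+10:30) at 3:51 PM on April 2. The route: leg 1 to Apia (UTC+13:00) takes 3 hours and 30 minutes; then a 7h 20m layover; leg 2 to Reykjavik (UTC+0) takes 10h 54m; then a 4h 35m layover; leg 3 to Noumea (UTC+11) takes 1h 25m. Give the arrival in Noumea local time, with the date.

8:05 PM on April 3

Convert departure to UTC: 3:51 PM − 10:30 = 5:21 AM UTC on Apr 2.
Add 3 hours and 30 minutes leg 1 → 8:51 AM UTC.
Add 7 hours and 20 minutes layover in Apia → 4:11 PM UTC.
Add 10 hours 54 minutes leg 2 → 3:05 AM UTC (Apr 3).
Add 4 hours and 35 minutes layover in Reykjavik → 7:40 AM UTC.
Add 1 hour 25 minutes leg 3 → 9:05 AM UTC.
Noumea is UTC+11:00, so local arrival = 9:05 AM + 11:00 = 8:05 PM on Apr 3.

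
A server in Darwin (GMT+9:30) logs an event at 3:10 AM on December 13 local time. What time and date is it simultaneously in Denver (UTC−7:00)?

10:40 AM on December 12

Denver is 16:30 behind Darwin.
Shift by the zone difference: 3:10 AM − 16:30 = 10:40 AM on Dec 12 in Denver.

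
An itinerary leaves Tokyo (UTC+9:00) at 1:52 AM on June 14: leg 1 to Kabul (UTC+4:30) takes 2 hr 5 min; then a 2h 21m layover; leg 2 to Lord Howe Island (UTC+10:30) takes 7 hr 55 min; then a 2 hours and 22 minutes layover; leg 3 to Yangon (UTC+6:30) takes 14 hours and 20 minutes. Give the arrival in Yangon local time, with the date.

4:25 AM on Jun 15

Convert departure to UTC: 1:52 AM − 9:00 = 4:52 PM UTC on Jun 13.
Add 2 hours and 5 minutes leg 1 → 6:57 PM UTC.
Add 2 hours 21 minutes layover in Kabul → 9:18 PM UTC.
Add 7 hours and 55 minutes leg 2 → 5:13 AM UTC (Jun 14).
Add 2 hours and 22 minutes layover in Lord Howe Island → 7:35 AM UTC.
Add 14 hours and 20 minutes leg 3 → 9:55 PM UTC.
Yangon is UTC+6:30, so local arrival = 9:55 PM + 6:30 = 4:25 AM on Jun 15.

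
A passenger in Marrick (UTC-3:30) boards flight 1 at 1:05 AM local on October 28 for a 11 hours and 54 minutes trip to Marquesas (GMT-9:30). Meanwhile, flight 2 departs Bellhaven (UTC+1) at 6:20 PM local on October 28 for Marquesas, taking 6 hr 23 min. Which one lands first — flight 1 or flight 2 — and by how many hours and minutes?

Flight 1 in UTC: 1:05 AM + 3:30 = 4:35 AM on Oct 28.
+11 hours and 54 minutes → arrive 4:29 PM UTC on Oct 28.
Flight 2 in UTC: 6:20 PM − 1:00 = 5:20 PM on Oct 28.
+6 hours 23 minutes → arrive 11:43 PM UTC on Oct 28.
Flight 1 lands earlier by 7 hours 14 minutes.

the first, by 7 hours 14 minutes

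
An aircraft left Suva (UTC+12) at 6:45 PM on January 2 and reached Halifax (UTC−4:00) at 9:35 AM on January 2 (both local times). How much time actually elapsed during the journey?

Halifax is 16:00 behind Suva.
Clock-face elapsed time (ignoring zones) is −9 hours 10 minutes.
Actual elapsed = −9 hours 10 minutes + 16:00 = 6 hours 50 minutes.

6 hours 50 minutes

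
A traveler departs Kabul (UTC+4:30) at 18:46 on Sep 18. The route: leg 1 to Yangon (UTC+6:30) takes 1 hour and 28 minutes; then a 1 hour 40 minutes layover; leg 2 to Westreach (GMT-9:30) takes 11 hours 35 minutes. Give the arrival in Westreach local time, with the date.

Convert departure to UTC: 18:46 − 4:30 = 14:16 UTC on Sep 18.
Add 1 hour 28 minutes leg 1 → 15:44 UTC.
Add 1 hour 40 minutes layover in Yangon → 17:24 UTC.
Add 11 hours and 35 minutes leg 2 → 04:59 UTC (Sep 19).
Westreach is UTC−9:30, so local arrival = 04:59 − 9:30 = 19:29 on Sep 18.

19:29 on September 18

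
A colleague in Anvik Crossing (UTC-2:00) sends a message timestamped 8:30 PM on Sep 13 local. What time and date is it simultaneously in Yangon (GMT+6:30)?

5:00 AM on Sep 14

Yangon is 8:30 ahead of Anvik Crossing.
Shift by the zone difference: 8:30 PM + 8:30 = 5:00 AM on Sep 14 in Yangon.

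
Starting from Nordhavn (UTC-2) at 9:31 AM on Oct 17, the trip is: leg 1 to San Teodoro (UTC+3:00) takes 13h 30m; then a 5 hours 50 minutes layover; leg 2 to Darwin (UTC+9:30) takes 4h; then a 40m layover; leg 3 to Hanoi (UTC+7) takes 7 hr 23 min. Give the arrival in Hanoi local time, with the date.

Convert departure to UTC: 9:31 AM + 2:00 = 11:31 AM UTC on Oct 17.
Add 13 hours and 30 minutes leg 1 → 1:01 AM UTC (Oct 18).
Add 5 hours and 50 minutes layover in San Teodoro → 6:51 AM UTC.
Add 4 hours leg 2 → 10:51 AM UTC.
Add 40 minutes layover in Darwin → 11:31 AM UTC.
Add 7 hours 23 minutes leg 3 → 6:54 PM UTC.
Hanoi is UTC+7:00, so local arrival = 6:54 PM + 7:00 = 1:54 AM on Oct 19.

1:54 AM on October 19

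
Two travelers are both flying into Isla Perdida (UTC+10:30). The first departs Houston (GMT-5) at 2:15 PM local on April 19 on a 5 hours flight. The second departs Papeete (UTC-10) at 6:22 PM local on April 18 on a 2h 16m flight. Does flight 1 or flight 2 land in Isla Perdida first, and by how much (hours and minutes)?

Flight 1 in UTC: 2:15 PM + 5:00 = 7:15 PM on Apr 19.
+5 hours → arrive 12:15 AM UTC on Apr 20.
Flight 2 in UTC: 6:22 PM + 10:00 = 4:22 AM on Apr 19.
+2 hours 16 minutes → arrive 6:38 AM UTC on Apr 19.
Flight 2 lands earlier by 17 hours 37 minutes.

the second, by 17 hours 37 minutes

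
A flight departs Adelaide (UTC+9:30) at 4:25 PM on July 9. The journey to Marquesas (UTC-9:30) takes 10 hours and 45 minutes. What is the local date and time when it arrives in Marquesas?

8:10 AM on Jul 9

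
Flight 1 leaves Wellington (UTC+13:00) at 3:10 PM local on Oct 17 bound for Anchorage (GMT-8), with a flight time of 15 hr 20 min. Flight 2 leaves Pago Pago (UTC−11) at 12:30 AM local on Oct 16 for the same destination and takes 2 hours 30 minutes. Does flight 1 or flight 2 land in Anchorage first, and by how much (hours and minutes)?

Flight 1 in UTC: 3:10 PM − 13:00 = 2:10 AM on Oct 17.
+15 hours and 20 minutes → arrive 5:30 PM UTC on Oct 17.
Flight 2 in UTC: 12:30 AM + 11:00 = 11:30 AM on Oct 16.
+2 hours 30 minutes → arrive 2:00 PM UTC on Oct 16.
Flight 2 lands earlier by 27 hours 30 minutes.

the second, by 27 hours 30 minutes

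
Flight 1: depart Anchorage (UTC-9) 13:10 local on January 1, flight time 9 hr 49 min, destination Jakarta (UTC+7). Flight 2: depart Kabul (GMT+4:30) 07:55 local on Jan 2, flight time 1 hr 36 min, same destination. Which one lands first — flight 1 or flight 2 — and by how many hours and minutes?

Flight 1 in UTC: 13:10 + 9:00 = 22:10 on Jan 1.
+9 hours and 49 minutes → arrive 07:59 UTC on Jan 2.
Flight 2 in UTC: 07:55 − 4:30 = 03:25 on Jan 2.
+1 hour and 36 minutes → arrive 05:01 UTC on Jan 2.
Flight 2 lands earlier by 2 hours 58 minutes.

the second, by 2 hours 58 minutes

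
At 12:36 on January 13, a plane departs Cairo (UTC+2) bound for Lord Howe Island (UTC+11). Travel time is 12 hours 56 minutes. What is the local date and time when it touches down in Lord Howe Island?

10:32 on January 14

Convert departure to UTC: 12:36 − 2:00 = 10:36 UTC on Jan 13.
Add 12 hours and 56 minutes travel time → 23:32 UTC.
Lord Howe Island is UTC+11:00, so local arrival = 23:32 + 11:00 = 10:32 on Jan 14.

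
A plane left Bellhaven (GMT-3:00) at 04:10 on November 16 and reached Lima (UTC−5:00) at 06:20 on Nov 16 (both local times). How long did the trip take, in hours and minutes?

4 hours 10 minutes

Departure in UTC: 04:10 + 3:00 = 07:10 on Nov 16.
Arrival in UTC: 06:20 + 5:00 = 11:20 on Nov 16.
Elapsed = 11:20 − 07:10 = 4 hours 10 minutes.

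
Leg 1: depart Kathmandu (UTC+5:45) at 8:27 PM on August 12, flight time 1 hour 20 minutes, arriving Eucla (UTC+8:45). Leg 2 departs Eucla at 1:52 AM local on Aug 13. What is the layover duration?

1 hour 5 minutes

Convert departure to UTC: 8:27 PM − 5:45 = 2:42 PM UTC on Aug 12.
Add 1 hour and 20 minutes flight time → 4:02 PM UTC.
Eucla is UTC+8:45, so local arrival = 4:02 PM + 8:45 = 12:47 AM on Aug 13.
Layover = 1:52 AM − 12:47 AM = 1 hour 5 minutes.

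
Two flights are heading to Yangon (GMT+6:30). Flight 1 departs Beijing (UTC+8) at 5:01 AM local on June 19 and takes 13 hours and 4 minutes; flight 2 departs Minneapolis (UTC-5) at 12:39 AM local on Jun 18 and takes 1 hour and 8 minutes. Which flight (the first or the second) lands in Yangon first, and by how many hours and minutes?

Flight 1 in UTC: 5:01 AM − 8:00 = 9:01 PM on Jun 18.
+13 hours and 4 minutes → arrive 10:05 AM UTC on Jun 19.
Flight 2 in UTC: 12:39 AM + 5:00 = 5:39 AM on Jun 18.
+1 hour 8 minutes → arrive 6:47 AM UTC on Jun 18.
Flight 2 lands earlier by 27 hours 18 minutes.

the second, by 27 hours 18 minutes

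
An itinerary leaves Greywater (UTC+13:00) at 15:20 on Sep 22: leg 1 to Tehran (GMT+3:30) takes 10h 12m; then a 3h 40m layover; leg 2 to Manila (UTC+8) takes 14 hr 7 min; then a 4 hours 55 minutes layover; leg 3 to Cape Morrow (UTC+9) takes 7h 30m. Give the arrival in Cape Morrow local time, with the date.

03:44 on September 24

Convert departure to UTC: 15:20 − 13:00 = 02:20 UTC on Sep 22.
Add 10 hours and 12 minutes leg 1 → 12:32 UTC.
Add 3 hours and 40 minutes layover in Tehran → 16:12 UTC.
Add 14 hours 7 minutes leg 2 → 06:19 UTC (Sep 23).
Add 4 hours and 55 minutes layover in Manila → 11:14 UTC.
Add 7 hours and 30 minutes leg 3 → 18:44 UTC.
Cape Morrow is UTC+9:00, so local arrival = 18:44 + 9:00 = 03:44 on Sep 24.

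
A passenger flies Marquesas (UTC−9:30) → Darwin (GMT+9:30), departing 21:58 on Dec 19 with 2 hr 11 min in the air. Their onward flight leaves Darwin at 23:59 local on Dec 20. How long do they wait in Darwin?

Convert departure to UTC: 21:58 + 9:30 = 07:28 UTC on Dec 20.
Add 2 hours and 11 minutes flight time → 09:39 UTC.
Darwin is UTC+9:30, so local arrival = 09:39 + 9:30 = 19:09 on Dec 20.
Layover = 23:59 − 19:09 = 4 hours 50 minutes.

4 hours 50 minutes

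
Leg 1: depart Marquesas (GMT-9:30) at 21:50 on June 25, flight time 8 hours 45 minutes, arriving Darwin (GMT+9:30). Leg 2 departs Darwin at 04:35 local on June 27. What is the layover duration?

Convert departure to UTC: 21:50 + 9:30 = 07:20 UTC on Jun 26.
Add 8 hours and 45 minutes flight time → 16:05 UTC.
Darwin is UTC+9:30, so local arrival = 16:05 + 9:30 = 01:35 on Jun 27.
Layover = 04:35 − 01:35 = 3 hours.

3 hours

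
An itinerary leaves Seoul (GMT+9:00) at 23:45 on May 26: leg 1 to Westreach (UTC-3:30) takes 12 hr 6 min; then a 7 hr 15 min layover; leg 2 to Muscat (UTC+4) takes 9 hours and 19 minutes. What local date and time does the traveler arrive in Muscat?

Convert departure to UTC: 23:45 − 9:00 = 14:45 UTC on May 26.
Add 12 hours and 6 minutes leg 1 → 02:51 UTC (May 27).
Add 7 hours and 15 minutes layover in Westreach → 10:06 UTC.
Add 9 hours and 19 minutes leg 2 → 19:25 UTC.
Muscat is UTC+4:00, so local arrival = 19:25 + 4:00 = 23:25 on May 27.

23:25 on May 27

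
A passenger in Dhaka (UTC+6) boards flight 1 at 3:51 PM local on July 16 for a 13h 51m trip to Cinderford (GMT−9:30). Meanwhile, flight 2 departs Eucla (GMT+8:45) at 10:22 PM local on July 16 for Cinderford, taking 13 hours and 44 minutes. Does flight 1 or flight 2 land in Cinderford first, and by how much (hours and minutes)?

the first, by 3 hours 39 minutes

Flight 1 in UTC: 3:51 PM − 6:00 = 9:51 AM on Jul 16.
+13 hours and 51 minutes → arrive 11:42 PM UTC on Jul 16.
Flight 2 in UTC: 10:22 PM − 8:45 = 1:37 PM on Jul 16.
+13 hours and 44 minutes → arrive 3:21 AM UTC on Jul 17.
Flight 1 lands earlier by 3 hours 39 minutes.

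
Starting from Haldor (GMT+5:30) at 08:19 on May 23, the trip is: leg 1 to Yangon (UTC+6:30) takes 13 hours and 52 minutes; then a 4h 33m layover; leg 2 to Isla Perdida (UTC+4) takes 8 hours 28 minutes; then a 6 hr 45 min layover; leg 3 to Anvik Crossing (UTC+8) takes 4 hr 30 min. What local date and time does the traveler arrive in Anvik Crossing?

Convert departure to UTC: 08:19 − 5:30 = 02:49 UTC on May 23.
Add 13 hours and 52 minutes leg 1 → 16:41 UTC.
Add 4 hours and 33 minutes layover in Yangon → 21:14 UTC.
Add 8 hours 28 minutes leg 2 → 05:42 UTC (May 24).
Add 6 hours 45 minutes layover in Isla Perdida → 12:27 UTC.
Add 4 hours and 30 minutes leg 3 → 16:57 UTC.
Anvik Crossing is UTC+8:00, so local arrival = 16:57 + 8:00 = 00:57 on May 25.

00:57 on May 25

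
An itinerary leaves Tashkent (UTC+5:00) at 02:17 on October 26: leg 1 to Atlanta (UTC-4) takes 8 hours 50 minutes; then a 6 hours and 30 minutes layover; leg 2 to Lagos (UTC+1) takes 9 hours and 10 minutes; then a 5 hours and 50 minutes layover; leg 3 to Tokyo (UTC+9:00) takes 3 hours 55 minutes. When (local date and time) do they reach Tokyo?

Convert departure to UTC: 02:17 − 5:00 = 21:17 UTC on Oct 25.
Add 8 hours 50 minutes leg 1 → 06:07 UTC (Oct 26).
Add 6 hours 30 minutes layover in Atlanta → 12:37 UTC.
Add 9 hours 10 minutes leg 2 → 21:47 UTC.
Add 5 hours and 50 minutes layover in Lagos → 03:37 UTC (Oct 27).
Add 3 hours and 55 minutes leg 3 → 07:32 UTC.
Tokyo is UTC+9:00, so local arrival = 07:32 + 9:00 = 16:32 on Oct 27.

16:32 on Oct 27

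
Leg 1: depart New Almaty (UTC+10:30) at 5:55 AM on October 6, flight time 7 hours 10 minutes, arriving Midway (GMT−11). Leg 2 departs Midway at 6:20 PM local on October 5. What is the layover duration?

2 hours 45 minutes

Convert departure to UTC: 5:55 AM − 10:30 = 7:25 PM UTC on Oct 5.
Add 7 hours 10 minutes flight time → 2:35 AM UTC (Oct 6).
Midway is UTC−11:00, so local arrival = 2:35 AM − 11:00 = 3:35 PM on Oct 5.
Layover = 6:20 PM − 3:35 PM = 2 hours 45 minutes.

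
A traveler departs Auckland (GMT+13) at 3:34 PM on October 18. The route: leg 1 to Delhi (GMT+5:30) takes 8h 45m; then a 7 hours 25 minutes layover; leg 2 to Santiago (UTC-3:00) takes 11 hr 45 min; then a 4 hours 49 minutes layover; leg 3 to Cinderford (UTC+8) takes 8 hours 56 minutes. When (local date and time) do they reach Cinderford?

Convert departure to UTC: 3:34 PM − 13:00 = 2:34 AM UTC on Oct 18.
Add 8 hours and 45 minutes leg 1 → 11:19 AM UTC.
Add 7 hours 25 minutes layover in Delhi → 6:44 PM UTC.
Add 11 hours and 45 minutes leg 2 → 6:29 AM UTC (Oct 19).
Add 4 hours and 49 minutes layover in Santiago → 11:18 AM UTC.
Add 8 hours and 56 minutes leg 3 → 8:14 PM UTC.
Cinderford is UTC+8:00, so local arrival = 8:14 PM + 8:00 = 4:14 AM on Oct 20.

4:14 AM on Oct 20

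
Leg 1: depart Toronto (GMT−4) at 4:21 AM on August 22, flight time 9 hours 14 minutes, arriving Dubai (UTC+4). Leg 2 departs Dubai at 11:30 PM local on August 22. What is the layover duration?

Convert departure to UTC: 4:21 AM + 4:00 = 8:21 AM UTC on Aug 22.
Add 9 hours 14 minutes flight time → 5:35 PM UTC.
Dubai is UTC+4:00, so local arrival = 5:35 PM + 4:00 = 9:35 PM on Aug 22.
Layover = 11:30 PM − 9:35 PM = 1 hour 55 minutes.

1 hour 55 minutes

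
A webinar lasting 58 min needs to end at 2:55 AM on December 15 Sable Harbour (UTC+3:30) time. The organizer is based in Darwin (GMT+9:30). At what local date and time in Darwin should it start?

7:57 AM on December 15

Target end time in UTC: 2:55 AM − 3:30 = 11:25 PM on Dec 14.
Subtract 58 minutes → start 10:27 PM UTC on Dec 14.
Darwin is UTC+9:30: 10:27 PM + 9:30 = 7:57 AM on Dec 15.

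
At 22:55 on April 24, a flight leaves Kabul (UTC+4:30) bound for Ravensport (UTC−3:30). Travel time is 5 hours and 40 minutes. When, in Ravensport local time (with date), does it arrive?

Convert departure to UTC: 22:55 − 4:30 = 18:25 UTC on Apr 24.
Add 5 hours 40 minutes travel time → 00:05 UTC (Apr 25).
Ravensport is UTC−3:30, so local arrival = 00:05 − 3:30 = 20:35 on Apr 24.

20:35 on April 24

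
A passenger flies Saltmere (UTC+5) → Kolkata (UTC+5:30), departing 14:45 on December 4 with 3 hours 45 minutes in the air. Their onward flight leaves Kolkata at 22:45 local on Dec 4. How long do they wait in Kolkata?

3 hours 45 minutes

Convert departure to UTC: 14:45 − 5:00 = 09:45 UTC on Dec 4.
Add 3 hours 45 minutes flight time → 13:30 UTC.
Kolkata is UTC+5:30, so local arrival = 13:30 + 5:30 = 19:00 on Dec 4.
Layover = 22:45 − 19:00 = 3 hours 45 minutes.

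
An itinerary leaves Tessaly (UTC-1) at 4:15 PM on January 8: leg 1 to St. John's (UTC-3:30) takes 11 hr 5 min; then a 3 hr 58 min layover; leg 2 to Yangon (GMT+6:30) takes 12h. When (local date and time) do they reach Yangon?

Convert departure to UTC: 4:15 PM + 1:00 = 5:15 PM UTC on Jan 8.
Add 11 hours 5 minutes leg 1 → 4:20 AM UTC (Jan 9).
Add 3 hours 58 minutes layover in St. John's → 8:18 AM UTC.
Add 12 hours leg 2 → 8:18 PM UTC.
Yangon is UTC+6:30, so local arrival = 8:18 PM + 6:30 = 2:48 AM on Jan 10.

2:48 AM on January 10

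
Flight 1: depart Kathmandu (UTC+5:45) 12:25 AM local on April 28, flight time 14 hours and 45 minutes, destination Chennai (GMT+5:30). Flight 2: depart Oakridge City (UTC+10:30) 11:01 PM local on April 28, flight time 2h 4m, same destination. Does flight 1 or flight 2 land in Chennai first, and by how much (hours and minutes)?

the first, by 5 hours 10 minutes

Flight 1 in UTC: 12:25 AM − 5:45 = 6:40 PM on Apr 27.
+14 hours and 45 minutes → arrive 9:25 AM UTC on Apr 28.
Flight 2 in UTC: 11:01 PM − 10:30 = 12:31 PM on Apr 28.
+2 hours and 4 minutes → arrive 2:35 PM UTC on Apr 28.
Flight 1 lands earlier by 5 hours 10 minutes.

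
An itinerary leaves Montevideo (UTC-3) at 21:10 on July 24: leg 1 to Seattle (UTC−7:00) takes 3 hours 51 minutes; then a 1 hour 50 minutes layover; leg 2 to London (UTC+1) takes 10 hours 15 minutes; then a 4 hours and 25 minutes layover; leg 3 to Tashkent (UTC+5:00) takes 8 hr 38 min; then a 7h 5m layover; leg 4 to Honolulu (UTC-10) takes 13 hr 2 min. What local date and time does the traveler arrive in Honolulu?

Convert departure to UTC: 21:10 + 3:00 = 00:10 UTC on Jul 25.
Add 3 hours and 51 minutes leg 1 → 04:01 UTC.
Add 1 hour 50 minutes layover in Seattle → 05:51 UTC.
Add 10 hours 15 minutes leg 2 → 16:06 UTC.
Add 4 hours 25 minutes layover in London → 20:31 UTC.
Add 8 hours and 38 minutes leg 3 → 05:09 UTC (Jul 26).
Add 7 hours and 5 minutes layover in Tashkent → 12:14 UTC.
Add 13 hours 2 minutes leg 4 → 01:16 UTC (Jul 27).
Honolulu is UTC−10:00, so local arrival = 01:16 − 10:00 = 15:16 on Jul 26.

15:16 on Jul 26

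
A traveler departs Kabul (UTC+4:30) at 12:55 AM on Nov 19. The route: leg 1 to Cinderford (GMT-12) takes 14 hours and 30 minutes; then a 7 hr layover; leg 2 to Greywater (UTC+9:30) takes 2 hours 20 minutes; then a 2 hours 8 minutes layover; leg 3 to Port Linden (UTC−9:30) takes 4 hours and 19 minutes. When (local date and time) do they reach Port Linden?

Convert departure to UTC: 12:55 AM − 4:30 = 8:25 PM UTC on Nov 18.
Add 14 hours 30 minutes leg 1 → 10:55 AM UTC (Nov 19).
Add 7 hours layover in Cinderford → 5:55 PM UTC.
Add 2 hours and 20 minutes leg 2 → 8:15 PM UTC.
Add 2 hours 8 minutes layover in Greywater → 10:23 PM UTC.
Add 4 hours 19 minutes leg 3 → 2:42 AM UTC (Nov 20).
Port Linden is UTC−9:30, so local arrival = 2:42 AM − 9:30 = 5:12 PM on Nov 19.

5:12 PM on November 19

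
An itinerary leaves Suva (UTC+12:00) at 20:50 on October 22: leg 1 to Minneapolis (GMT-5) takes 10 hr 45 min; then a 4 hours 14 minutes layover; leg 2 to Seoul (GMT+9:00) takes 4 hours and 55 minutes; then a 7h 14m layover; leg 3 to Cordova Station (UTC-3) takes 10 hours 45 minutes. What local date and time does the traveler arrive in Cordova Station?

Convert departure to UTC: 20:50 − 12:00 = 08:50 UTC on Oct 22.
Add 10 hours 45 minutes leg 1 → 19:35 UTC.
Add 4 hours and 14 minutes layover in Minneapolis → 23:49 UTC.
Add 4 hours and 55 minutes leg 2 → 04:44 UTC (Oct 23).
Add 7 hours and 14 minutes layover in Seoul → 11:58 UTC.
Add 10 hours and 45 minutes leg 3 → 22:43 UTC.
Cordova Station is UTC−3:00, so local arrival = 22:43 − 3:00 = 19:43 on Oct 23.

19:43 on Oct 23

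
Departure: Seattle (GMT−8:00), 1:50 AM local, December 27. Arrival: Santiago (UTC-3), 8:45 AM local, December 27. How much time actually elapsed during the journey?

Departure in UTC: 1:50 AM + 8:00 = 9:50 AM on Dec 27.
Arrival in UTC: 8:45 AM + 3:00 = 11:45 AM on Dec 27.
Elapsed = 11:45 AM − 9:50 AM = 1 hour 55 minutes.

1 hour 55 minutes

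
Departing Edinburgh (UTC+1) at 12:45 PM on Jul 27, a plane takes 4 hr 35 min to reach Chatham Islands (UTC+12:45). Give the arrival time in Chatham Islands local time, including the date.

Convert departure to UTC: 12:45 PM − 1:00 = 11:45 AM UTC on Jul 27.
Add 4 hours 35 minutes travel time → 4:20 PM UTC.
Chatham Islands is UTC+12:45, so local arrival = 4:20 PM + 12:45 = 5:05 AM on Jul 28.

5:05 AM on July 28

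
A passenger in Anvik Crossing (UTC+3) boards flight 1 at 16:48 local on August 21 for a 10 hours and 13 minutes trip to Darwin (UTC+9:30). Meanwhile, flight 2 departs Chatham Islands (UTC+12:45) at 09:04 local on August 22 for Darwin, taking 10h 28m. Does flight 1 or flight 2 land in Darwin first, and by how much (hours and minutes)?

Flight 1 in UTC: 16:48 − 3:00 = 13:48 on Aug 21.
+10 hours and 13 minutes → arrive 00:01 UTC on Aug 22.
Flight 2 in UTC: 09:04 − 12:45 = 20:19 on Aug 21.
+10 hours and 28 minutes → arrive 06:47 UTC on Aug 22.
Flight 1 lands earlier by 6 hours 46 minutes.

the first, by 6 hours 46 minutes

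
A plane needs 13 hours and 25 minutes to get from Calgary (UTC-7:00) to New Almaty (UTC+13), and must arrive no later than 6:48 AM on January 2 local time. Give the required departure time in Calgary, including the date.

Target arrival in UTC: 6:48 AM − 13:00 = 5:48 PM on Jan 1.
Subtract 13 hours 25 minutes → departure 4:23 AM UTC on Jan 1.
Calgary is UTC−7:00: 4:23 AM − 7:00 = 9:23 PM on Dec 31.

9:23 PM on December 31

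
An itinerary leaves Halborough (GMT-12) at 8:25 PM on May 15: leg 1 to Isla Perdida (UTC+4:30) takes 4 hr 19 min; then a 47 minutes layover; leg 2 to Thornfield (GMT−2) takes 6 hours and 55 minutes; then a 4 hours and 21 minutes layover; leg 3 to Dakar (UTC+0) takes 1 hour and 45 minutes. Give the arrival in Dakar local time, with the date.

2:32 AM on May 17

Convert departure to UTC: 8:25 PM + 12:00 = 8:25 AM UTC on May 16.
Add 4 hours 19 minutes leg 1 → 12:44 PM UTC.
Add 47 minutes layover in Isla Perdida → 1:31 PM UTC.
Add 6 hours 55 minutes leg 2 → 8:26 PM UTC.
Add 4 hours 21 minutes layover in Thornfield → 12:47 AM UTC (May 17).
Add 1 hour 45 minutes leg 3 → 2:32 AM UTC.
Dakar is UTC+0, so local arrival is the same: 2:32 AM on May 17.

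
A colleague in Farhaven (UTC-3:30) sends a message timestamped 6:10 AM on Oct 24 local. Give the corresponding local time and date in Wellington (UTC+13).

Wellington is 16:30 ahead of Farhaven.
Shift by the zone difference: 6:10 AM + 16:30 = 10:40 PM on Oct 24 in Wellington.

10:40 PM on Oct 24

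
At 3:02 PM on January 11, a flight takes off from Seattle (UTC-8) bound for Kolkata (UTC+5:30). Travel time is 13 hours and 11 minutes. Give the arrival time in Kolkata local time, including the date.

5:43 PM on January 12

Convert departure to UTC: 3:02 PM + 8:00 = 11:02 PM UTC on Jan 11.
Add 13 hours and 11 minutes travel time → 12:13 PM UTC (Jan 12).
Kolkata is UTC+5:30, so local arrival = 12:13 PM + 5:30 = 5:43 PM on Jan 12.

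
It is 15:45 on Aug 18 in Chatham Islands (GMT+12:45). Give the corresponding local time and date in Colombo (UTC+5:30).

08:30 on August 18

In UTC: 15:45 − 12:45 = 03:00 on Aug 18.
Colombo is UTC+5:30: 03:00 + 5:30 = 08:30 on Aug 18.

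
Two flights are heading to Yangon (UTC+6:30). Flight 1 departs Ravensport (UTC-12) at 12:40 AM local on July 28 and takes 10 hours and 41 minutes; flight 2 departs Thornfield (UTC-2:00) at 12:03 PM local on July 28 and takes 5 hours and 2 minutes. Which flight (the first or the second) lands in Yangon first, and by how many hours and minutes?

the second, by 4 hours 16 minutes

Flight 1 in UTC: 12:40 AM + 12:00 = 12:40 PM on Jul 28.
+10 hours 41 minutes → arrive 11:21 PM UTC on Jul 28.
Flight 2 in UTC: 12:03 PM + 2:00 = 2:03 PM on Jul 28.
+5 hours and 2 minutes → arrive 7:05 PM UTC on Jul 28.
Flight 2 lands earlier by 4 hours 16 minutes.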